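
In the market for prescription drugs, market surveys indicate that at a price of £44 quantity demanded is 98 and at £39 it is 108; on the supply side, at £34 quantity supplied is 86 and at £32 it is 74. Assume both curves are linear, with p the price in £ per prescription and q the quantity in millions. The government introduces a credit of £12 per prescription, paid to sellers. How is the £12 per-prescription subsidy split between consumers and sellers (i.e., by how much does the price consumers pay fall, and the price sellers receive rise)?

Demand slope: (108 − 98)/(39 − 44) = -2, so qd = 186 − 2p.
Supply slope: (74 − 86)/(32 − 34) = 6, so qs = 6p − 118.
Before the subsidy: set 186 − 2p = 6p − 118 → p* = £38, q* = 110.
With a per-unit subsidy paid to sellers, each receives p + 12 per unit sold, so supply becomes qs = 6(p + 12) − 118.
New equilibrium: consumers pay £29, sellers receive £41, q = 128. (Wedge: pb − ps = −12.)
Gain to consumers: £9; to sellers: £3. (They sum to £12.)

Consumers gain £9 per prescription; sellers gain £3 per prescription.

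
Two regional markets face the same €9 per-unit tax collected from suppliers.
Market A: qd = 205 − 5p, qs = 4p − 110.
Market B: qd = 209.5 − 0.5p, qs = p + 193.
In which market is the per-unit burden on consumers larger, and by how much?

Market A: pre-tax p* = €35, q* = 30; post-tax q = 10; per-unit burden on consumers = €4.
Market B: pre-tax p* = €11, q* = 204; post-tax q = 201; per-unit burden on consumers = €6.
Difference: €4 vs €6 → market B is larger by €2.

Market B, by €2.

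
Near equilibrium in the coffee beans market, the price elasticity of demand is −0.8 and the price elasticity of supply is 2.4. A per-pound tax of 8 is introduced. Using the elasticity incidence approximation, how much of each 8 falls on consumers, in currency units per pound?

Consumers bear ≈ 6 per pound.

Incidence ratio: consumers' share ≈ εs / (εs + |εd|) = 2.4 / (2.4 + 0.8) = 0.75.
So consumers bear ≈ 0.75 × 8 = 6; sellers bear 2.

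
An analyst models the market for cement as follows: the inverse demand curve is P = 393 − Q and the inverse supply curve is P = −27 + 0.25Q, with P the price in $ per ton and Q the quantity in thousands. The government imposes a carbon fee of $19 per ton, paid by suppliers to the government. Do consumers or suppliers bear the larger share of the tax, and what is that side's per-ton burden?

Rewrite in direct form: Qd = 393 − P and Qs = 4P + 108.
Before the tax: set 393 − P = 4P + 108 → P* = $57, Q* = 336.
With the tax collected from suppliers, supply shifts: Qs = 4(P − 19) + 108.
New equilibrium: consumers pay $72.2, suppliers receive $53.2, Q = 320.8. (Wedge: Pb − Ps = 19.)
Per-ton burden: consumers $15.2, suppliers $3.8.
Consumers take the larger share because demand is less price-elastic here (demand slope 1 vs supply slope 4).
The less price-elastic side of the market bears the larger share of a per-unit tax.

Consumers bear the larger share: $15.2 per ton.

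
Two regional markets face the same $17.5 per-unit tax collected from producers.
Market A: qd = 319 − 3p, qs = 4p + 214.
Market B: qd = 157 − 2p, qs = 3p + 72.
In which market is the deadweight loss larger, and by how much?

Market A, by $78.75.

Market A: pre-tax p* = $15, q* = 274; post-tax q = 244; deadweight loss = $262.5.
Market B: pre-tax p* = $17, q* = 123; post-tax q = 102; deadweight loss = $183.75.
Difference: $262.5 vs $183.75 → market A is larger by $78.75.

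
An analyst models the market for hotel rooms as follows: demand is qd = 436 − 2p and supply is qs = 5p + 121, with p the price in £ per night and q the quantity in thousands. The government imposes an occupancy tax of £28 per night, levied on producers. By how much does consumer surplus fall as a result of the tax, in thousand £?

Without the tax, 436 − 2p = 5p + 121 gives 7p = 315, so p* = £45 and q* = 346.
With the tax collected from producers, supply shifts: qs = 5(p − 28) + 121.
New equilibrium: buyers pay £65, producers receive £37, q = 306. (Wedge: pb − ps = 28.)
ΔCS is the trapezoid between Q = 306 and Q = 346 of height £20: ½ · (346 + 306) · 20 = £6520.

Consumer surplus falls by £6520 thousand.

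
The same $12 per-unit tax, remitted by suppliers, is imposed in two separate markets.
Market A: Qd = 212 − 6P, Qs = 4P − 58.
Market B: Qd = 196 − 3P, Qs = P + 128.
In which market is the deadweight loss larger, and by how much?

Market A: pre-tax P* = $27, Q* = 50; post-tax Q = 21.2; deadweight loss = $172.8.
Market B: pre-tax P* = $17, Q* = 145; post-tax Q = 136; deadweight loss = $54.
Difference: $172.8 vs $54 → market A is larger by $118.8.

Market A, by $118.8.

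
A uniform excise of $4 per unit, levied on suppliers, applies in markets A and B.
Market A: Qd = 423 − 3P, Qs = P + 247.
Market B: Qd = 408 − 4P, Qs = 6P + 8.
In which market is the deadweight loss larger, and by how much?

Market A: pre-tax P* = $44, Q* = 291; post-tax Q = 288; deadweight loss = $6.
Market B: pre-tax P* = $40, Q* = 248; post-tax Q = 238.4; deadweight loss = $19.2.
Difference: $6 vs $19.2 → market B is larger by $13.2.

Market B, by $13.2.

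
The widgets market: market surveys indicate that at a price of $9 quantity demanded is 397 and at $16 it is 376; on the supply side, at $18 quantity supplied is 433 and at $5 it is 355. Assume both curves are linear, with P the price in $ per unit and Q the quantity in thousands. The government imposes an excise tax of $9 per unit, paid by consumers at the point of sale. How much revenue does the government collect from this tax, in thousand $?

Demand slope: (376 − 397)/(16 − 9) = -3, so Qd = 424 − 3P.
Supply slope: (355 − 433)/(5 − 18) = 6, so Qs = 6P + 325.
Without the tax, 424 − 3P = 6P + 325 gives 9P = 99, so P* = $11 and Q* = 391.
With the tax collected from consumers, demand (in seller-price terms) shifts: Qd = 424 − 3(P + 9).
Solving gives Q = 373 with consumers paying $17 and suppliers receiving $8 (the $9 wedge).
Revenue = t · Q = 9 · 373 = $3357.

Tax revenue = $3357 thousand.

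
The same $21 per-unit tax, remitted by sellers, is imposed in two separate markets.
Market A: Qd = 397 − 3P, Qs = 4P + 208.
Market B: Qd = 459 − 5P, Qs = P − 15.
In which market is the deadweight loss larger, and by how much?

Market A, by $194.25.

Market A: pre-tax P* = $27, Q* = 316; post-tax Q = 280; deadweight loss = $378.
Market B: pre-tax P* = $79, Q* = 64; post-tax Q = 46.5; deadweight loss = $183.75.
Difference: $378 vs $183.75 → market A is larger by $194.25.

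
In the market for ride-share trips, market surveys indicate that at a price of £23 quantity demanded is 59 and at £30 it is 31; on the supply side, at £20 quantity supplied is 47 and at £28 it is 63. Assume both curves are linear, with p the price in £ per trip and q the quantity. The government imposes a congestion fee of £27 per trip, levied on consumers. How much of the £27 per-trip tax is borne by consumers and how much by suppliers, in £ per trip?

Consumers bear £9 per trip; suppliers bear £18 per trip.

Demand slope: (31 − 59)/(30 − 23) = -4, so qd = 151 − 4p.
Supply slope: (63 − 47)/(28 − 20) = 2, so qs = 2p + 7.
Before the tax: set 151 − 4p = 2p + 7 → p* = £24, q* = 55.
With the tax collected from consumers, demand (in seller-price terms) shifts: qd = 151 − 4(p + 27).
Solving gives q = 19 with consumers paying £33 and suppliers receiving £6 (the £27 wedge).
Burden on consumers: £9; on suppliers: £18. (They sum to £27.)
The less price-elastic side of the market bears the larger share of a per-unit tax.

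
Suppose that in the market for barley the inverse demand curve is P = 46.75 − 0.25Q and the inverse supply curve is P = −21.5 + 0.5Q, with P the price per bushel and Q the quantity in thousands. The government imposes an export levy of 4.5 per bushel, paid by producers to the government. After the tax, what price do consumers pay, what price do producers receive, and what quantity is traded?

Inverting to Q(P) form: Qd = 187 − 4P; Qs = 2P + 43.
Before the tax: set 187 − 4P = 2P + 43 → P* = 24, Q* = 91.
With the tax collected from producers, supply shifts: Qs = 2(P − 4.5) + 43.
New equilibrium: consumers pay 25.5, producers receive 21, Q = 85. (Wedge: Pb − Ps = 4.5.)
The less price-elastic side of the market bears the larger share of a per-unit tax.

Consumers pay 25.5; producers receive 21; quantity = 85.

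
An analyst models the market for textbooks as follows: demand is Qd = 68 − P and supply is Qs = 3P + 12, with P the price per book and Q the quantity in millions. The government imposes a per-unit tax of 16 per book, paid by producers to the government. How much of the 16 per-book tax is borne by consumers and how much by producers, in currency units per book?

Before the tax: set 68 − P = 3P + 12 → P* = 14, Q* = 54.
With the tax collected from producers, supply shifts: Qs = 3(P − 16) + 12.
Solving gives Q = 42 with consumers paying 26 and producers receiving 10 (the 16 wedge).
Burden on consumers: 12; on producers: 4. (They sum to 16.)
The less price-elastic side of the market bears the larger share of a per-unit tax.

Consumers bear 12 per book; producers bear 4 per book.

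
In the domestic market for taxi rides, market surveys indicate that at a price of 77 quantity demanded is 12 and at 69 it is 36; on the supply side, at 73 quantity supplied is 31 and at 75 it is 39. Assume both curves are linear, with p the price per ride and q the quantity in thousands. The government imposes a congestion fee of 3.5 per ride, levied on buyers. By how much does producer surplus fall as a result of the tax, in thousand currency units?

Demand slope: (36 − 12)/(69 − 77) = -3, so qd = 243 − 3p.
Supply slope: (39 − 31)/(75 − 73) = 4, so qs = 4p − 261.
Without the tax, 243 − 3p = 4p − 261 gives 7p = 504, so p* = 72 and q* = 27.
With the tax collected from buyers, demand (in seller-price terms) shifts: qd = 243 − 3(p + 3.5).
New equilibrium: buyers pay 74, suppliers receive 70.5, q = 21. (Wedge: pb − ps = 3.5.)
ΔPS is the trapezoid between Q = 21 and Q = 27 of height 1.5: ½ · (27 + 21) · 1.5 = 36.

Producer surplus falls by 36 thousand.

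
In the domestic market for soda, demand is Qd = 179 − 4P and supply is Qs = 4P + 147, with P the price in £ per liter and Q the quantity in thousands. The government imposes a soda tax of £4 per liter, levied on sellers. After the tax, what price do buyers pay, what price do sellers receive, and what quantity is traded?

Before the tax: set 179 − 4P = 4P + 147 → P* = £4, Q* = 163.
With the tax collected from sellers, supply shifts: Qs = 4(P − 4) + 147.
Solving gives Q = 155 with buyers paying £6 and sellers receiving £2 (the £4 wedge).
The less price-elastic side of the market bears the larger share of a per-unit tax.

Buyers pay £6; sellers receive £2; quantity = 155.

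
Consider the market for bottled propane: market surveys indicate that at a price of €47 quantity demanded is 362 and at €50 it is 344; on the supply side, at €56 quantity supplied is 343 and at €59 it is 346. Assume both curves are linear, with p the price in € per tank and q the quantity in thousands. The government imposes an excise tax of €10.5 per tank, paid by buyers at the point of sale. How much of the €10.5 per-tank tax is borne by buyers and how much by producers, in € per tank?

Demand slope: (344 − 362)/(50 − 47) = -6, so qd = 644 − 6p.
Supply slope: (346 − 343)/(59 − 56) = 1, so qs = p + 287.
Before the tax: set 644 − 6p = p + 287 → p* = €51, q* = 338.
With the tax collected from buyers, demand (in seller-price terms) shifts: qd = 644 − 6(p + 10.5).
Solving gives q = 329 with buyers paying €52.5 and producers receiving €42 (the €10.5 wedge).
Burden on buyers: €1.5; on producers: €9. (They sum to €10.5.)
The less price-elastic side of the market bears the larger share of a per-unit tax.

Buyers bear €1.5 per tank; producers bear €9 per tank.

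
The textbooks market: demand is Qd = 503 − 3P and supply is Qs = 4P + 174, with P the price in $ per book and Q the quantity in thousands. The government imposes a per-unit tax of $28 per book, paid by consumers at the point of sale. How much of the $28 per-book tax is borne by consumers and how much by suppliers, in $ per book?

Consumers bear $16 per book; suppliers bear $12 per book.

Without the tax, 503 − 3P = 4P + 174 gives 7P = 329, so P* = $47 and Q* = 362.
With the tax collected from consumers, demand (in seller-price terms) shifts: Qd = 503 − 3(P + 28).
New equilibrium: consumers pay $63, suppliers receive $35, Q = 314. (Wedge: Pb − Ps = 28.)
Burden on consumers: $16; on suppliers: $12. (They sum to $28.)
The less price-elastic side of the market bears the larger share of a per-unit tax.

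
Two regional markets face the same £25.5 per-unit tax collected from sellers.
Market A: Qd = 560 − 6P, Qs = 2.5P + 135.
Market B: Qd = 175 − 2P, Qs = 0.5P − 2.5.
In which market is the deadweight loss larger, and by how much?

Market A: pre-tax P* = £50, Q* = 260; post-tax Q = 215; deadweight loss = £573.75.
Market B: pre-tax P* = £71, Q* = 33; post-tax Q = 22.8; deadweight loss = £130.05.
Difference: £573.75 vs £130.05 → market A is larger by £443.7.

Market A, by £443.7.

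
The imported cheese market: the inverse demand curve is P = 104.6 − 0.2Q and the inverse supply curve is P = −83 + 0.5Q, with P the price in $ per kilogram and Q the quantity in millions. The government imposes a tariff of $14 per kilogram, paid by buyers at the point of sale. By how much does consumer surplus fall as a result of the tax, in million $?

Consumer surplus falls by $1032 million.

Inverting to Q(P) form: Qd = 523 − 5P; Qs = 2P + 166.
Without the tax, 523 − 5P = 2P + 166 gives 7P = 357, so P* = $51 and Q* = 268.
With the tax collected from buyers, demand (in seller-price terms) shifts: Qd = 523 − 5(P + 14).
Solving gives Q = 248 with buyers paying $55 and producers receiving $41 (the $14 wedge).
ΔCS is the trapezoid between Q = 248 and Q = 268 of height $4: ½ · (268 + 248) · 4 = $1032.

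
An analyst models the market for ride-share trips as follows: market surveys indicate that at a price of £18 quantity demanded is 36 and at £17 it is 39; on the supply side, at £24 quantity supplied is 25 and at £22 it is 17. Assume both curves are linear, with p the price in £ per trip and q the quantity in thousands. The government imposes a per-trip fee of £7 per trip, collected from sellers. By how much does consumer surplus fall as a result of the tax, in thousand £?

Demand slope: (39 − 36)/(17 − 18) = -3, so qd = 90 − 3p.
Supply slope: (17 − 25)/(22 − 24) = 4, so qs = 4p − 71.
Before the tax: set 90 − 3p = 4p − 71 → p* = £23, q* = 21.
With the tax collected from sellers, supply shifts: qs = 4(p − 7) − 71.
New equilibrium: consumers pay £27, sellers receive £20, q = 9. (Wedge: pb − ps = 7.)
ΔCS is the trapezoid between Q = 9 and Q = 21 of height £4: ½ · (21 + 9) · 4 = £60.

Consumer surplus falls by £60 thousand.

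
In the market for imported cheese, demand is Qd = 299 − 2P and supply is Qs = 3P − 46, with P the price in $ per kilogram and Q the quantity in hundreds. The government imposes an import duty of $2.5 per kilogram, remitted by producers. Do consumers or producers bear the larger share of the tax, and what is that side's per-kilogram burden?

Before the tax: set 299 − 2P = 3P − 46 → P* = $69, Q* = 161.
With the tax collected from producers, supply shifts: Qs = 3(P − 2.5) − 46.
Solving gives Q = 158 with consumers paying $70.5 and producers receiving $68 (the $2.5 wedge).
Per-kilogram burden: consumers $1.5, producers $1.
Consumers take the larger share because demand is less price-elastic here (demand slope 2 vs supply slope 3).
The less price-elastic side of the market bears the larger share of a per-unit tax.

Consumers bear the larger share: $1.5 per kilogram.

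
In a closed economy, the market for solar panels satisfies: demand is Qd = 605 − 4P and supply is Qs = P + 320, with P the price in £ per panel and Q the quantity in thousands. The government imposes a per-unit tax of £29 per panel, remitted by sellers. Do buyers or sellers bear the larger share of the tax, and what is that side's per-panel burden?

Without the tax, 605 − 4P = P + 320 gives 5P = 285, so P* = £57 and Q* = 377.
With the tax collected from sellers, supply shifts: Qs = (P − 29) + 320.
Solving gives Q = 353.8 with buyers paying £62.8 and sellers receiving £33.8 (the £29 wedge).
Per-panel burden: buyers £5.8, sellers £23.2.
Sellers take the larger share because supply is less price-elastic here (demand slope 4 vs supply slope 1).
The less price-elastic side of the market bears the larger share of a per-unit tax.

Sellers bear the larger share: £23.2 per panel.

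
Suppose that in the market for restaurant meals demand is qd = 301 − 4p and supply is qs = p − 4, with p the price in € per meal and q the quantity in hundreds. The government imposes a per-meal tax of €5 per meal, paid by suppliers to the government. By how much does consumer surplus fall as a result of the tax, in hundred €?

Before the tax: set 301 − 4p = p − 4 → p* = €61, q* = 57.
With the tax collected from suppliers, supply shifts: qs = (p − 5) − 4.
New equilibrium: consumers pay €62, suppliers receive €57, q = 53. (Wedge: pb − ps = 5.)
ΔCS is the trapezoid between Q = 53 and Q = 57 of height €1: ½ · (57 + 53) · 1 = €55.

Consumer surplus falls by €55 hundred.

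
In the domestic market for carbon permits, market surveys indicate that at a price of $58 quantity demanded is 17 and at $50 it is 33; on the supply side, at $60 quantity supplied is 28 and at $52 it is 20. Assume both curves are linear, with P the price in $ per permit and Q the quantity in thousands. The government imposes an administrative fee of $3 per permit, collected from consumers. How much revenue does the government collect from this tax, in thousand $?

Demand slope: (33 − 17)/(50 − 58) = -2, so Qd = 133 − 2P.
Supply slope: (20 − 28)/(52 − 60) = 1, so Qs = P − 32.
Before the tax: set 133 − 2P = P − 32 → P* = $55, Q* = 23.
With the tax collected from consumers, demand (in seller-price terms) shifts: Qd = 133 − 2(P + 3).
Solving gives Q = 21 with consumers paying $56 and producers receiving $53 (the $3 wedge).
Revenue = t · Q = 3 · 21 = $63.

Tax revenue = $63 thousand.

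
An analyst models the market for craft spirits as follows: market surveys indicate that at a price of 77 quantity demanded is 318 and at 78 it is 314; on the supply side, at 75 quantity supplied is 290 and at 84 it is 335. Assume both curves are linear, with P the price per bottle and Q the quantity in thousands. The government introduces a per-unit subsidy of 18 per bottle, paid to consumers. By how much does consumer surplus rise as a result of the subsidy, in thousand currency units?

Demand slope: (314 − 318)/(78 − 77) = -4, so Qd = 626 − 4P.
Supply slope: (335 − 290)/(84 − 75) = 5, so Qs = 5P − 85.
Without the subsidy, 626 − 4P = 5P − 85 gives 9P = 711, so P* = 79 and Q* = 310.
With a per-unit subsidy paid to consumers, each effectively pays P − 18, so demand becomes Qd = 626 − 4(P − 18).
Solving gives Q = 350 with consumers paying 69 and producers receiving 87 (the 18 wedge).
ΔCS is the trapezoid between Q = 350 and Q = 310 of height 10: ½ · (310 + 350) · 10 = 3300.

Consumer surplus rises by 3300 thousand.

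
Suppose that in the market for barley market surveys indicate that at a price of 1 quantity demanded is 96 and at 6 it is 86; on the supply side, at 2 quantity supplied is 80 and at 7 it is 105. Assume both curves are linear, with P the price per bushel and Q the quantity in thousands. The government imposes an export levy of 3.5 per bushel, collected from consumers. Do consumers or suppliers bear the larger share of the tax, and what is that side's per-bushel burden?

Consumers bear the larger share: 2.5 per bushel.

Demand slope: (86 − 96)/(6 − 1) = -2, so Qd = 98 − 2P.
Supply slope: (105 − 80)/(7 − 2) = 5, so Qs = 5P + 70.
Without the tax, 98 − 2P = 5P + 70 gives 7P = 28, so P* = 4 and Q* = 90.
With the tax collected from consumers, demand (in seller-price terms) shifts: Qd = 98 − 2(P + 3.5).
Solving gives Q = 85 with consumers paying 6.5 and suppliers receiving 3 (the 3.5 wedge).
Per-bushel burden: consumers 2.5, suppliers 1.
Consumers take the larger share because demand is less price-elastic here (demand slope 2 vs supply slope 5).
The less price-elastic side of the market bears the larger share of a per-unit tax.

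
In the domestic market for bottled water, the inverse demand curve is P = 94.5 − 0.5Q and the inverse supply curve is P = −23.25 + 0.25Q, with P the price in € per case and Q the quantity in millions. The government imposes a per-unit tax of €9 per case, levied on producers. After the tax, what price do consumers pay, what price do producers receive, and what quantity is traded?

Consumers pay €22; producers receive €13; quantity = 145.

Rewrite in direct form: Qd = 189 − 2P and Qs = 4P + 93.
Without the tax, 189 − 2P = 4P + 93 gives 6P = 96, so P* = €16 and Q* = 157.
With the tax collected from producers, supply shifts: Qs = 4(P − 9) + 93.
Solving gives Q = 145 with consumers paying €22 and producers receiving €13 (the €9 wedge).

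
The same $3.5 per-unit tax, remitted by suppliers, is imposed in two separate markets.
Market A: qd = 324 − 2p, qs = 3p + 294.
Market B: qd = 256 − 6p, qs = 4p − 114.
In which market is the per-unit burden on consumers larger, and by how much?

Market A, by $0.7.

Market A: pre-tax p* = $6, q* = 312; post-tax q = 307.8; per-unit burden on consumers = $2.1.
Market B: pre-tax p* = $37, q* = 34; post-tax q = 25.6; per-unit burden on consumers = $1.4.
Difference: $2.1 vs $1.4 → market A is larger by $0.7.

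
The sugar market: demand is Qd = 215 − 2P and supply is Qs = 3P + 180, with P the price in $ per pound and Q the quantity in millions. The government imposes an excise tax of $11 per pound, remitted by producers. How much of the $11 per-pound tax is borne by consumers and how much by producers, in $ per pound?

Consumers bear $6.6 per pound; producers bear $4.4 per pound.

Before the tax: set 215 − 2P = 3P + 180 → P* = $7, Q* = 201.
With the tax collected from producers, supply shifts: Qs = 3(P − 11) + 180.
New equilibrium: consumers pay $13.6, producers receive $2.6, Q = 187.8. (Wedge: Pb − Ps = 11.)
Burden on consumers: $6.6; on producers: $4.4. (They sum to $11.)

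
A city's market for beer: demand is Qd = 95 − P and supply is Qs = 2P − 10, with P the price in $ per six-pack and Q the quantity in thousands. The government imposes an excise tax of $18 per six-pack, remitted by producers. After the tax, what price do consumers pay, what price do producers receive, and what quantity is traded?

Before the tax: set 95 − P = 2P − 10 → P* = $35, Q* = 60.
With the tax collected from producers, supply shifts: Qs = 2(P − 18) − 10.
Solving gives Q = 48 with consumers paying $47 and producers receiving $29 (the $18 wedge).
The less price-elastic side of the market bears the larger share of a per-unit tax.

Consumers pay $47; producers receive $29; quantity = 48.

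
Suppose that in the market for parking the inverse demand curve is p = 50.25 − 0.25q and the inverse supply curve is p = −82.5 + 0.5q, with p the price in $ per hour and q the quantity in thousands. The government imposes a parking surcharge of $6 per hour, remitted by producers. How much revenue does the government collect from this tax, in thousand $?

Tax revenue = $1014 thousand.

Inverting to q(p) form: qd = 201 − 4p; qs = 2p + 165.
Before the tax: set 201 − 4p = 2p + 165 → p* = $6, q* = 177.
With the tax collected from producers, supply shifts: qs = 2(p − 6) + 165.
Solving gives q = 169 with buyers paying $8 and producers receiving $2 (the $6 wedge).
Revenue = t · Q = 6 · 169 = $1014.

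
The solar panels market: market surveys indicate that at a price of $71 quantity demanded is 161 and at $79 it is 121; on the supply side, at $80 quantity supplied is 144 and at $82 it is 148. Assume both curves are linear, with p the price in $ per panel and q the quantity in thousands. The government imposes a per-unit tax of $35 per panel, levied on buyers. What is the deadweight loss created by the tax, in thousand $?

Demand slope: (121 − 161)/(79 − 71) = -5, so qd = 516 − 5p.
Supply slope: (148 − 144)/(82 − 80) = 2, so qs = 2p − 16.
Without the tax, 516 − 5p = 2p − 16 gives 7p = 532, so p* = $76 and q* = 136.
With the tax collected from buyers, demand (in seller-price terms) shifts: qd = 516 − 5(p + 35).
Solving gives q = 86 with buyers paying $86 and sellers receiving $51 (the $35 wedge).
Quantity falls by |ΔQ| = |136 − 86| = 50.
DWL = ½ · t · |ΔQ| = ½ · 35 · 50 = $875.

Deadweight loss = $875 thousand.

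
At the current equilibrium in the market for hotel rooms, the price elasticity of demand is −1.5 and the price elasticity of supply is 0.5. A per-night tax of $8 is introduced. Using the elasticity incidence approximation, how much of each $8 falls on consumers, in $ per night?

Incidence ratio: consumers' share ≈ εs / (εs + |εd|) = 0.5 / (0.5 + 1.5) = 0.25.
So consumers bear ≈ 0.25 × $8 = $2; sellers bear $6.

Consumers bear ≈ $2 per night.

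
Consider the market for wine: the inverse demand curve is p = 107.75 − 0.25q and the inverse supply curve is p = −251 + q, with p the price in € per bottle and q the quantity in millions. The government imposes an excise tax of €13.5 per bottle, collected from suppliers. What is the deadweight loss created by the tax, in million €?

Inverting to q(p) form: qd = 431 − 4p; qs = p + 251.
Without the tax, 431 − 4p = p + 251 gives 5p = 180, so p* = €36 and q* = 287.
With the tax collected from suppliers, supply shifts: qs = (p − 13.5) + 251.
New equilibrium: buyers pay €38.7, suppliers receive €25.2, q = 276.2. (Wedge: pb − ps = 13.5.)
Quantity falls by |ΔQ| = |287 − 276.2| = 10.8.
DWL = ½ · t · |ΔQ| = ½ · 13.5 · 10.8 = €72.9.

Deadweight loss = €72.9 million.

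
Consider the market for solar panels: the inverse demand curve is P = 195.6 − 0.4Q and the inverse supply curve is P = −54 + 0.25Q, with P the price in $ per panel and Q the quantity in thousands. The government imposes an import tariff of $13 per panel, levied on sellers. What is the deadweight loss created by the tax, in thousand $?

Rewrite in direct form: Qd = 489 − 2.5P and Qs = 4P + 216.
Before the tax: set 489 − 2.5P = 4P + 216 → P* = $42, Q* = 384.
With the tax collected from sellers, supply shifts: Qs = 4(P − 13) + 216.
New equilibrium: consumers pay $50, sellers receive $37, Q = 364. (Wedge: Pb − Ps = 13.)
Quantity falls by |ΔQ| = |384 − 364| = 20.
DWL = ½ · t · |ΔQ| = ½ · 13 · 20 = $130.

Deadweight loss = $130 thousand.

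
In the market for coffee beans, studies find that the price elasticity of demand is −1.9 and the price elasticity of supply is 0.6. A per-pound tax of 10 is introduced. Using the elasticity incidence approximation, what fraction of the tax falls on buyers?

Buyers' share ≈ 0.24.

Incidence ratio: buyers' share ≈ εs / (εs + |εd|) = 0.6 / (0.6 + 1.9) = 0.24.
Supply is the less elastic side, so buyers bear the smaller share.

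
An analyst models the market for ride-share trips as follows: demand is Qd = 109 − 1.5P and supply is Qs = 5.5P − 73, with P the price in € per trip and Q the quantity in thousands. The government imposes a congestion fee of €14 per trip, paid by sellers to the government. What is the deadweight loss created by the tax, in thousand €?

Before the tax: set 109 − 1.5P = 5.5P − 73 → P* = €26, Q* = 70.
With the tax collected from sellers, supply shifts: Qs = 5.5(P − 14) − 73.
New equilibrium: buyers pay €37, sellers receive €23, Q = 53.5. (Wedge: Pb − Ps = 14.)
Quantity falls by |ΔQ| = |70 − 53.5| = 16.5.
DWL = ½ · t · |ΔQ| = ½ · 14 · 16.5 = €115.5.

Deadweight loss = €115.5 thousand.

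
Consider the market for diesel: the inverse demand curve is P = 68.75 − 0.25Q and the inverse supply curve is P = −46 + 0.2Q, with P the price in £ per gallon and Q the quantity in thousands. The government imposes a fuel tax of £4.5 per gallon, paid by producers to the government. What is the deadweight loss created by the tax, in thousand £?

Rewrite in direct form: Qd = 275 − 4P and Qs = 5P + 230.
Before the tax: set 275 − 4P = 5P + 230 → P* = £5, Q* = 255.
With the tax collected from producers, supply shifts: Qs = 5(P − 4.5) + 230.
Solving gives Q = 245 with consumers paying £7.5 and producers receiving £3 (the £4.5 wedge).
Quantity falls by |ΔQ| = |255 − 245| = 10.
DWL = ½ · t · |ΔQ| = ½ · 4.5 · 10 = £22.5.

Deadweight loss = £22.5 thousand.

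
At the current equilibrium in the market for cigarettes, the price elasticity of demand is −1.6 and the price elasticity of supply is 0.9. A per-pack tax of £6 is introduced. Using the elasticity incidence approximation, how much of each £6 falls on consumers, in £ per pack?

Incidence ratio: consumers' share ≈ εs / (εs + |εd|) = 0.9 / (0.9 + 1.6) = 0.36.
So consumers bear ≈ 0.36 × £6 = £2.16; sellers bear £3.84.

Consumers bear ≈ £2.16 per pack.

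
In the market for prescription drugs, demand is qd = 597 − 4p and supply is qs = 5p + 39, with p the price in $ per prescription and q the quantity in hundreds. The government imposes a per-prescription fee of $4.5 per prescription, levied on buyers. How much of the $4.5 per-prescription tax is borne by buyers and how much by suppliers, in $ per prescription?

Buyers bear $2.5 per prescription; suppliers bear $2 per prescription.

Before the tax: set 597 − 4p = 5p + 39 → p* = $62, q* = 349.
With the tax collected from buyers, demand (in seller-price terms) shifts: qd = 597 − 4(p + 4.5).
New equilibrium: buyers pay $64.5, suppliers receive $60, q = 339. (Wedge: pb − ps = 4.5.)
Burden on buyers: $2.5; on suppliers: $2. (They sum to $4.5.)
The less price-elastic side of the market bears the larger share of a per-unit tax.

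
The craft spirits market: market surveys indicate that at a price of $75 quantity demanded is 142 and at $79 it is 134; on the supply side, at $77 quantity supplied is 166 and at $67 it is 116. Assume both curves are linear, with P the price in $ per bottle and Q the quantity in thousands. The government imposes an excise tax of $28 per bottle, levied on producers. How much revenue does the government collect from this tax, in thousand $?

Tax revenue = $2968 thousand.

Demand slope: (134 − 142)/(79 − 75) = -2, so Qd = 292 − 2P.
Supply slope: (116 − 166)/(67 − 77) = 5, so Qs = 5P − 219.
Without the tax, 292 − 2P = 5P − 219 gives 7P = 511, so P* = $73 and Q* = 146.
With the tax collected from producers, supply shifts: Qs = 5(P − 28) − 219.
New equilibrium: buyers pay $93, producers receive $65, Q = 106. (Wedge: Pb − Ps = 28.)
Revenue = t · Q = 28 · 106 = $2968.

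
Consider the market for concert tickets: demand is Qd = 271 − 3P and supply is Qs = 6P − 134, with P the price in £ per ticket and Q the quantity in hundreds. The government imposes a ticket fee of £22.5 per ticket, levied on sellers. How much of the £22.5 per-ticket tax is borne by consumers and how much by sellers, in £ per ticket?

Consumers bear £15 per ticket; sellers bear £7.5 per ticket.

Before the tax: set 271 − 3P = 6P − 134 → P* = £45, Q* = 136.
With the tax collected from sellers, supply shifts: Qs = 6(P − 22.5) − 134.
Solving gives Q = 91 with consumers paying £60 and sellers receiving £37.5 (the £22.5 wedge).
Burden on consumers: £15; on sellers: £7.5. (They sum to £22.5.)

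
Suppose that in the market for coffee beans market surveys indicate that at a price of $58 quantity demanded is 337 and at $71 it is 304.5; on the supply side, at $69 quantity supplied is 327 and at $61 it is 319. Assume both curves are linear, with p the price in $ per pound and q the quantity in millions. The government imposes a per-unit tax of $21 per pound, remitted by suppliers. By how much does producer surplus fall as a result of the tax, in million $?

Producer surplus falls by $4717.5 million.

Demand slope: (304.5 − 337)/(71 − 58) = -2.5, so qd = 482 − 2.5p.
Supply slope: (319 − 327)/(61 − 69) = 1, so qs = p + 258.
Without the tax, 482 − 2.5p = p + 258 gives 3.5p = 224, so p* = $64 and q* = 322.
With the tax collected from suppliers, supply shifts: qs = (p − 21) + 258.
New equilibrium: consumers pay $70, suppliers receive $49, q = 307. (Wedge: pb − ps = 21.)
ΔPS is the trapezoid between Q = 307 and Q = 322 of height $15: ½ · (322 + 307) · 15 = $4717.5.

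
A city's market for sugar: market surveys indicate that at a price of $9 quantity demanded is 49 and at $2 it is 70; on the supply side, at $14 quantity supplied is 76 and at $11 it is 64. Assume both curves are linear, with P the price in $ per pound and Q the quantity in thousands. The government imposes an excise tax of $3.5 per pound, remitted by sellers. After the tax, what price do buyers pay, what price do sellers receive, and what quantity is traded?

Demand slope: (70 − 49)/(2 − 9) = -3, so Qd = 76 − 3P.
Supply slope: (64 − 76)/(11 − 14) = 4, so Qs = 4P + 20.
Before the tax: set 76 − 3P = 4P + 20 → P* = $8, Q* = 52.
With the tax collected from sellers, supply shifts: Qs = 4(P − 3.5) + 20.
New equilibrium: buyers pay $10, sellers receive $6.5, Q = 46. (Wedge: Pb − Ps = 3.5.)

Buyers pay $10; sellers receive $6.5; quantity = 46.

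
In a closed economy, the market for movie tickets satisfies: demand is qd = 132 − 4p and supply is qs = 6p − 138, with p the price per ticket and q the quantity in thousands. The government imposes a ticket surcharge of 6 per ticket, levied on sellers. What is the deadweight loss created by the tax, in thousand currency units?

Deadweight loss = 43.2 thousand.

Without the tax, 132 − 4p = 6p − 138 gives 10p = 270, so p* = 27 and q* = 24.
With the tax collected from sellers, supply shifts: qs = 6(p − 6) − 138.
New equilibrium: consumers pay 30.6, sellers receive 24.6, q = 9.6. (Wedge: pb − ps = 6.)
Quantity falls by |ΔQ| = |24 − 9.6| = 14.4.
DWL = ½ · t · |ΔQ| = ½ · 6 · 14.4 = 43.2.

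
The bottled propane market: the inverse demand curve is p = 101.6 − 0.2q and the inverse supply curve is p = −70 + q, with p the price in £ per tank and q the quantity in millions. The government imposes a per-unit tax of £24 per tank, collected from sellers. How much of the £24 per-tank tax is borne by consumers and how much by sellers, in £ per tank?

Consumers bear £4 per tank; sellers bear £20 per tank.

Rewrite in direct form: qd = 508 − 5p and qs = p + 70.
Without the tax, 508 − 5p = p + 70 gives 6p = 438, so p* = £73 and q* = 143.
With the tax collected from sellers, supply shifts: qs = (p − 24) + 70.
New equilibrium: consumers pay £77, sellers receive £53, q = 123. (Wedge: pb − ps = 24.)
Burden on consumers: £4; on sellers: £20. (They sum to £24.)
The less price-elastic side of the market bears the larger share of a per-unit tax.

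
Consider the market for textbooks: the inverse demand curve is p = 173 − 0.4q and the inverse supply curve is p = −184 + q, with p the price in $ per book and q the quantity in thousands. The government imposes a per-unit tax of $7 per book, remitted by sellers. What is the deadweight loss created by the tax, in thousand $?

Deadweight loss = $17.5 thousand.

Inverting to q(p) form: qd = 432.5 − 2.5p; qs = p + 184.
Before the tax: set 432.5 − 2.5p = p + 184 → p* = $71, q* = 255.
With the tax collected from sellers, supply shifts: qs = (p − 7) + 184.
Solving gives q = 250 with consumers paying $73 and sellers receiving $66 (the $7 wedge).
Quantity falls by |ΔQ| = |255 − 250| = 5.
DWL = ½ · t · |ΔQ| = ½ · 7 · 5 = $17.5.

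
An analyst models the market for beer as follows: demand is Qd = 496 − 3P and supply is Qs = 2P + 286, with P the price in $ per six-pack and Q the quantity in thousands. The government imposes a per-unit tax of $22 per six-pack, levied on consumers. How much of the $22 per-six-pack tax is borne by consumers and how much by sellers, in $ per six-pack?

Before the tax: set 496 − 3P = 2P + 286 → P* = $42, Q* = 370.
With the tax collected from consumers, demand (in seller-price terms) shifts: Qd = 496 − 3(P + 22).
New equilibrium: consumers pay $50.8, sellers receive $28.8, Q = 343.6. (Wedge: Pb − Ps = 22.)
Burden on consumers: $8.8; on sellers: $13.2. (They sum to $22.)

Consumers bear $8.8 per six-pack; sellers bear $13.2 per six-pack.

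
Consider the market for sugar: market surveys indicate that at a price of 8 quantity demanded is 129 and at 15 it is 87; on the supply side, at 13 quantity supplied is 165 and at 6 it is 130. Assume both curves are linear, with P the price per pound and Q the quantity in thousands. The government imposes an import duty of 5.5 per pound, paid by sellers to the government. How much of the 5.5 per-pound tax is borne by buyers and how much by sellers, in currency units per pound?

Demand slope: (87 − 129)/(15 − 8) = -6, so Qd = 177 − 6P.
Supply slope: (130 − 165)/(6 − 13) = 5, so Qs = 5P + 100.
Without the tax, 177 − 6P = 5P + 100 gives 11P = 77, so P* = 7 and Q* = 135.
With the tax collected from sellers, supply shifts: Qs = 5(P − 5.5) + 100.
Solving gives Q = 120 with buyers paying 9.5 and sellers receiving 4 (the 5.5 wedge).
Burden on buyers: 2.5; on sellers: 3. (They sum to 5.5.)

Buyers bear 2.5 per pound; sellers bear 3 per pound.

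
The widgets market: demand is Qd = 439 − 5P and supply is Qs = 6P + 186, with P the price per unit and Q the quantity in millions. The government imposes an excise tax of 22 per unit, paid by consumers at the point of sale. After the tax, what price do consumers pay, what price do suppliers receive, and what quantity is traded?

Before the tax: set 439 − 5P = 6P + 186 → P* = 23, Q* = 324.
With the tax collected from consumers, demand (in seller-price terms) shifts: Qd = 439 − 5(P + 22).
New equilibrium: consumers pay 35, suppliers receive 13, Q = 264. (Wedge: Pb − Ps = 22.)

Consumers pay 35; suppliers receive 13; quantity = 264.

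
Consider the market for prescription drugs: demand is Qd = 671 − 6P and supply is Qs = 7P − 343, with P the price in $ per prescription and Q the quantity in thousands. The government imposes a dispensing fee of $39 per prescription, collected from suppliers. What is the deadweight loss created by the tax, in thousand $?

Deadweight loss = $2457 thousand.

Without the tax, 671 − 6P = 7P − 343 gives 13P = 1014, so P* = $78 and Q* = 203.
With the tax collected from suppliers, supply shifts: Qs = 7(P − 39) − 343.
New equilibrium: consumers pay $99, suppliers receive $60, Q = 77. (Wedge: Pb − Ps = 39.)
Quantity falls by |ΔQ| = |203 − 77| = 126.
DWL = ½ · t · |ΔQ| = ½ · 39 · 126 = $2457.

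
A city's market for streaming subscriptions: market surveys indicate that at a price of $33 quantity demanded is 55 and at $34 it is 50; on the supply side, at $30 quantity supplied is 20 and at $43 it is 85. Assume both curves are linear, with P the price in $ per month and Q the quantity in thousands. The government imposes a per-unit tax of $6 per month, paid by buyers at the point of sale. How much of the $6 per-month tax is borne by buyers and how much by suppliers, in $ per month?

Buyers bear $3 per month; suppliers bear $3 per month.

Demand slope: (50 − 55)/(34 − 33) = -5, so Qd = 220 − 5P.
Supply slope: (85 − 20)/(43 − 30) = 5, so Qs = 5P − 130.
Before the tax: set 220 − 5P = 5P − 130 → P* = $35, Q* = 45.
With the tax collected from buyers, demand (in seller-price terms) shifts: Qd = 220 − 5(P + 6).
Solving gives Q = 30 with buyers paying $38 and suppliers receiving $32 (the $6 wedge).
Burden on buyers: $3; on suppliers: $3. (They sum to $6.)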